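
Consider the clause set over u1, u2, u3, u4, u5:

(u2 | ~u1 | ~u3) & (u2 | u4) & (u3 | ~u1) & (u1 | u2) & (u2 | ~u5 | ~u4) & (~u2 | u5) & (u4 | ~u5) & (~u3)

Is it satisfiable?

Satisfiable

Unit clause (~u3) forces u3 = 0.
Unit clause (~u1) forces u1 = 0.
Unit clause (u2) forces u2 = 1.
Unit clause (u5) forces u5 = 1.
Unit clause (u4) forces u4 = 1.
Every clause now holds.
A satisfying assignment: u1=0, u2=1, u3=0, u4=1, u5=1.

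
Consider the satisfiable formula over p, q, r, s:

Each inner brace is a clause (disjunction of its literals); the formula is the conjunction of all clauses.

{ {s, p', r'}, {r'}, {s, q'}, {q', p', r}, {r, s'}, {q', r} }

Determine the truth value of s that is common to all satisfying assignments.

False

Suppose s = 1.
The clause (r') is unit, so r = 0.
Now (r) is unsatisfied and unit — conflict.
So every satisfying assignment has s = False.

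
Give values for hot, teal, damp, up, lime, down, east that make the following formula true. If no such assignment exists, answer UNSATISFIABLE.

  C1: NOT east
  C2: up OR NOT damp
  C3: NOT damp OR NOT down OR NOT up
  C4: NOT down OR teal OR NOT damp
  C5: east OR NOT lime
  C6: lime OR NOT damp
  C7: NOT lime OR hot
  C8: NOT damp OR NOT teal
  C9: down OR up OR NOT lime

hot=false,  teal=false,  damp=false,  up=true,  lime=false,  down=true,  east=false

From the singleton clause (NOT east), east = false.
From the singleton clause (NOT lime), lime = false.
From the singleton clause (NOT damp), damp = false.
All clauses hold; hot, teal, up, down can take either value.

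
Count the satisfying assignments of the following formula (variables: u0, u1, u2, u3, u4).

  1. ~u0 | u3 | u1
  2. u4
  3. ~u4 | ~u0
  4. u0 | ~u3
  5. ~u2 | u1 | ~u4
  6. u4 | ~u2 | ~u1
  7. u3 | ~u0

3

There are 2^5 = 32 truth assignments over (u0, u1, u2, u3, u4).
Split on u1. With u1 = 1, the clauses containing u1 are satisfied and ~u1 drops from the rest; 2 of the 2^4 = 16 assignments to the other variables satisfy what remains.
With u1 = 0, by the same count on the reduced clause set, 1 assignment works.
(One model: u0=F, u1=F, u2=F, u3=F, u4=T.)
Total: 2 + 1 = 3.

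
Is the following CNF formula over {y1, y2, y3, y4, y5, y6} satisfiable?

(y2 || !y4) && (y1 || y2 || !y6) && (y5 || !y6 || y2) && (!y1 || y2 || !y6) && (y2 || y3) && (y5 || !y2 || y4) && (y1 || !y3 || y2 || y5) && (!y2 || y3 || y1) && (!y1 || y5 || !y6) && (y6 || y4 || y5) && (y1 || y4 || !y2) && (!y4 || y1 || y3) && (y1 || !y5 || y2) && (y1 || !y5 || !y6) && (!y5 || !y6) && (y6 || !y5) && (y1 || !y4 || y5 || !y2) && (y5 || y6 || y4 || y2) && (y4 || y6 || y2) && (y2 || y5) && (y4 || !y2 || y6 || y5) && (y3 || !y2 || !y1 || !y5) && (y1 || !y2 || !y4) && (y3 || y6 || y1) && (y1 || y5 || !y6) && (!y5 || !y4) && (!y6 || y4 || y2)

Satisfiable

Try y2 = true.
Try y5 = false.
Unit clause (y4) forces y4 = true.
Unit clause (y1) forces y1 = true.
Unit clause (!y6) forces y6 = false.
No clause remains; y3 is free.
A satisfying assignment: y1=true, y2=true, y3=false, y4=true, y5=false, y6=false.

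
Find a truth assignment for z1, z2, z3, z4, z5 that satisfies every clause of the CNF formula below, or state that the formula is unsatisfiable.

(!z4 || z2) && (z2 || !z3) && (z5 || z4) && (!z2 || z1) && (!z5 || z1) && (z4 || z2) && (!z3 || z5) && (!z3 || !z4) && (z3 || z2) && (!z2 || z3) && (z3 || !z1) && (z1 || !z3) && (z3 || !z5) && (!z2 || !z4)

Branch on z4: set z4 = false.
(z5) alone gives z5 = true.
(z1) alone gives z1 = true.
(z2) alone gives z2 = true.
(z3) alone gives z3 = true.
This assignment satisfies each clause.

z1 ↦ true,  z2 ↦ true,  z3 ↦ true,  z4 ↦ false,  z5 ↦ true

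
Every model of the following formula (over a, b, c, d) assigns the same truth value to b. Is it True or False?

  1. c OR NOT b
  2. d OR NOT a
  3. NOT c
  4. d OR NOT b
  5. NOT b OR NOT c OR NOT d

Suppose b = true.
(c) alone gives c = true.
Now (NOT c) is unsatisfied and unit — conflict.
So every satisfying assignment has b = False.

False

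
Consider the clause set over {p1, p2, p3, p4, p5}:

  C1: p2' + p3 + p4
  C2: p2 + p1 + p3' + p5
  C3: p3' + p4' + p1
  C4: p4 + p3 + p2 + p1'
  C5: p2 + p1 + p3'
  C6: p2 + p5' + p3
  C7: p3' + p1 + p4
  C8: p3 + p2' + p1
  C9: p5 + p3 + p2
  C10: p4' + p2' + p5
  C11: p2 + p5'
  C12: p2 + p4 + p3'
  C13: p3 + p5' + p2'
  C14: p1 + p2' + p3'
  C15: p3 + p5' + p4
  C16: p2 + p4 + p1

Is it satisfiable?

Yes, satisfiable

Branch on p2: set p2 = 1.
Branch on p3: set p3 = 1.
The clause (p1) is unit, so p1 = 1.
Branch on p4: set p4 = 1.
The clause (p5) is unit, so p5 = 1.
Every clause now holds.
A satisfying assignment: p1=1, p2=1, p3=1, p4=1, p5=1.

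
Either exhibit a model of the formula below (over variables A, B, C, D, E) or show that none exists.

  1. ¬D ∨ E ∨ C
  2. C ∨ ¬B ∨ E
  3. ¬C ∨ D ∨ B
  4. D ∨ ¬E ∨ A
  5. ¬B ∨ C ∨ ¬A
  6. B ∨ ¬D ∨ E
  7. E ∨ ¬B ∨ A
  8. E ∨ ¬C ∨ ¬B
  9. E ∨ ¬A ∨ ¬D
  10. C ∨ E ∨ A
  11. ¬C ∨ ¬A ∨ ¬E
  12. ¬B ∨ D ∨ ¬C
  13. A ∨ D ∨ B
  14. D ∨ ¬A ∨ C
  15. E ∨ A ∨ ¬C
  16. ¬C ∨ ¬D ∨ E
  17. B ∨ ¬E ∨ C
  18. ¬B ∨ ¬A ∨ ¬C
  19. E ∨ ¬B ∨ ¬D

A=False, B=True, C=True, D=True, E=True

Try D = True.
Try E = True.
Try C = True.
The clause (¬A) is unit, so A = False.
No clause remains; B is free.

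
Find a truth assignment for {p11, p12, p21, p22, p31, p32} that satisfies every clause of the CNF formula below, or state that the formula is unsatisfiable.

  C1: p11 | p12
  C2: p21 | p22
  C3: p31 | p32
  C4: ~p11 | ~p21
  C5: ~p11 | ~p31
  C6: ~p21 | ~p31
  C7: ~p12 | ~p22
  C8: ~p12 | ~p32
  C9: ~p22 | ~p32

UNSATISFIABLE

Branch on p11: set p11 = 1.
Unit clause (~p21) forces p21 = 0.
Unit clause (p22) forces p22 = 1.
Unit clause (~p31) forces p31 = 0.
Unit clause (p32) forces p32 = 1.
Now (~p32) is unsatisfied and unit — conflict.
Backtrack on p11: now try p11 = 0.
Unit clause (p12) forces p12 = 1.
Unit clause (~p22) forces p22 = 0.
Unit clause (p21) forces p21 = 1.
Unit clause (~p31) forces p31 = 0.
Unit clause (p32) forces p32 = 1.
Now (~p32) is unsatisfied and unit — conflict.
Either choice for p11 ends in contradiction.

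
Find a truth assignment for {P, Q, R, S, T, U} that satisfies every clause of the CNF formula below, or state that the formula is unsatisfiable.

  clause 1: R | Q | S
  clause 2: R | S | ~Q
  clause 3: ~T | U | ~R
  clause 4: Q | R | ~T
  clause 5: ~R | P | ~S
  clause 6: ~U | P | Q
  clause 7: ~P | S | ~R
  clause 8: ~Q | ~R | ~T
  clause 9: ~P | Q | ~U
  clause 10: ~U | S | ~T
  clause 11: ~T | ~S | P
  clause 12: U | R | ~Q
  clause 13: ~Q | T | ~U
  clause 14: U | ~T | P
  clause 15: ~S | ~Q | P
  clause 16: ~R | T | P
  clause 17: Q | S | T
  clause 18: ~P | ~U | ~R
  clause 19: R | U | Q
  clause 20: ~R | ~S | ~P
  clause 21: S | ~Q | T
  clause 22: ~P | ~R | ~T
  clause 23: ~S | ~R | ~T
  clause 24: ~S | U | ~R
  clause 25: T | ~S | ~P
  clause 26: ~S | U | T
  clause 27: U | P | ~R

P=1,  Q=1,  R=0,  S=1,  T=1,  U=1

Case R = 0:
Case Q = 1:
The clause (S) is unit, so S = 1.
The clause (U) is unit, so U = 1.
The clause (T) is unit, so T = 1.
The clause (P) is unit, so P = 1.
All clauses are satisfied.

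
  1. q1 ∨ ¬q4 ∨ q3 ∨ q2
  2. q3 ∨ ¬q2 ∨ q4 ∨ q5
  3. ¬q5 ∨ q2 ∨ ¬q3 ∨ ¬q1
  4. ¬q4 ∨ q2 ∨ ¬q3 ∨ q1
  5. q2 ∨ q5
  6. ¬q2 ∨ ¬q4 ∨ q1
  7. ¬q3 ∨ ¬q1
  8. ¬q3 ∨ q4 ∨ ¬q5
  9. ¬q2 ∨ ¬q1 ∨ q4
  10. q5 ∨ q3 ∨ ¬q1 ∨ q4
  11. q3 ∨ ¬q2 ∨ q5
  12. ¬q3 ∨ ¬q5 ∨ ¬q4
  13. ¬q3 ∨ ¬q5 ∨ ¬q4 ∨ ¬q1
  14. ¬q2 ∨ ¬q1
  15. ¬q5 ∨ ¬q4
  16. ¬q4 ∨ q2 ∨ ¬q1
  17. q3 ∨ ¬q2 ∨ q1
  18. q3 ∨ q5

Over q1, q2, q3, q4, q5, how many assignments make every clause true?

3

There are 2^5 = 32 truth assignments over (q1, q2, q3, q4, q5).
Split on q4. With q4 = True, the clauses containing q4 are satisfied and ¬q4 drops from the rest; 0 of the 2^4 = 16 assignments to the other variables satisfy what remains.
With q4 = False, by the same count on the reduced clause set, 3 assignments work.
Total: 0 + 3 = 3.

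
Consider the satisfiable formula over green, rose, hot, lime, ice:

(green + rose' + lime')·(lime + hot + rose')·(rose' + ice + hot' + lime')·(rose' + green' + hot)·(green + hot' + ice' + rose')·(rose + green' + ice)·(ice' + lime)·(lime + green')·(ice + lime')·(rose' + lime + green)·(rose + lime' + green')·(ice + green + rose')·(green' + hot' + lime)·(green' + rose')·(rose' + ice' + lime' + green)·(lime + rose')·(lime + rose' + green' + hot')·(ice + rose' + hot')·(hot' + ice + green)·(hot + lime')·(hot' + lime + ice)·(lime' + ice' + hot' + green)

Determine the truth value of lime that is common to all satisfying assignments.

False

Suppose lime = 1.
(ice) alone gives ice = 1.
(hot) alone gives hot = 1.
(green) alone gives green = 1.
(rose) alone gives rose = 1.
Now (rose') is unsatisfied and unit — conflict.
So every satisfying assignment has lime = False.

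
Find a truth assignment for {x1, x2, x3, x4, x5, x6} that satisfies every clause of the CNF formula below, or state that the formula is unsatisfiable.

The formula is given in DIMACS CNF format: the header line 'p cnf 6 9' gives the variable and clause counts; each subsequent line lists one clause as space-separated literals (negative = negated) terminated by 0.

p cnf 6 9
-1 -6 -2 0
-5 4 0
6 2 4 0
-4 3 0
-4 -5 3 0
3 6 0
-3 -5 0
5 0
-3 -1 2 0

UNSATISFIABLE

(x5) alone gives x5 = True.
(x4) alone gives x4 = True.
(x3) alone gives x3 = True.
Now (¬x3) is unsatisfied and unit — conflict.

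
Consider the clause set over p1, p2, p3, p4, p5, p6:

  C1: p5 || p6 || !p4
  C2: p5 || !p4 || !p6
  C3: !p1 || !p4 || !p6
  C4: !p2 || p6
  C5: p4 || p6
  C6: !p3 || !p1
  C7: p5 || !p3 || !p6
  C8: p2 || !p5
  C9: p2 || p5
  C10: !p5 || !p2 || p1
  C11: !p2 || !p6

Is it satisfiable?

Suppose p2 = false.
Unit clause (!p5) forces p5 = false.
That conflicts with the unit clause (p5).
Backtrack on p2: now try p2 = true.
Unit clause (p6) forces p6 = true.
That conflicts with the unit clause (!p6).
Both values of p2 lead to a conflict.
No assignment satisfies every clause.

No, unsatisfiable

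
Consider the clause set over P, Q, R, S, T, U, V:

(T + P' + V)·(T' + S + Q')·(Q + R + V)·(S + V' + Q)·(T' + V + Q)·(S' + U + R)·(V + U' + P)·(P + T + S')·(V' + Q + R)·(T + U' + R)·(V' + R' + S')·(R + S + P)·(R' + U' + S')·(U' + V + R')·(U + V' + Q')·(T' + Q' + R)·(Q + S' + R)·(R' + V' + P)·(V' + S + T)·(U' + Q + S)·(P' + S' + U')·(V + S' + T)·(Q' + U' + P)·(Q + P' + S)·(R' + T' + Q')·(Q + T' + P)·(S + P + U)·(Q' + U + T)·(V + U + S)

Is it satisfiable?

Unsatisfiable

Case T = 1:
Case S = 1:
Case V = 1:
The clause (R') is unit, so R = 0.
The clause (U) is unit, so U = 1.
The clause (Q) is unit, so Q = 1.
That conflicts with the unit clause (Q').
That branch fails; take V = 0 instead.
The clause (Q) is unit, so Q = 1.
The clause (R) is unit, so R = 1.
That conflicts with the unit clause (R').
Neither V = 1 nor V = 0 works.
That branch fails; take S = 0 instead.
The clause (Q') is unit, so Q = 0.
The clause (V') is unit, so V = 0.
That conflicts with the unit clause (V).
Neither S = 1 nor S = 0 works.
That branch fails; take T = 0 instead.
Case P = 0:
The clause (S') is unit, so S = 0.
The clause (R) is unit, so R = 1.
The clause (V') is unit, so V = 0.
The clause (U') is unit, so U = 0.
That conflicts with the unit clause (U).
That branch fails; take P = 1 instead.
The clause (V) is unit, so V = 1.
The clause (S) is unit, so S = 1.
The clause (R') is unit, so R = 0.
The clause (U) is unit, so U = 1.
That conflicts with the unit clause (U').
Neither P = 1 nor P = 0 works.
Neither T = 1 nor T = 0 works.
No assignment satisfies every clause.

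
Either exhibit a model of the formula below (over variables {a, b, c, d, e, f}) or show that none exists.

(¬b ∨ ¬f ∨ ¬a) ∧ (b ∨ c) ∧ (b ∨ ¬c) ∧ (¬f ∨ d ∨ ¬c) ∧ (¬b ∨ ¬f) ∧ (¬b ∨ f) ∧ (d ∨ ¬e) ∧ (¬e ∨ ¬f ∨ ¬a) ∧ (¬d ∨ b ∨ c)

UNSATISFIABLE

Case b = True:
Unit clause (¬f) forces f = False.
That conflicts with the unit clause (f).
That branch fails; take b = False instead.
Unit clause (c) forces c = True.
That conflicts with the unit clause (¬c).
Either choice for b ends in contradiction.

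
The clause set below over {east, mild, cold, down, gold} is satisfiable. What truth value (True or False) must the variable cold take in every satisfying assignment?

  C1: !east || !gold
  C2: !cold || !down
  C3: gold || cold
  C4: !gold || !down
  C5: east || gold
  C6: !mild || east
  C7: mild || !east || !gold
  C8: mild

Suppose cold = false.
Unit clause (gold) forces gold = true.
Unit clause (!east) forces east = false.
Unit clause (!down) forces down = false.
Unit clause (!mild) forces mild = false.
But (mild) is also a unit clause — contradiction.
So every satisfying assignment has cold = True.

True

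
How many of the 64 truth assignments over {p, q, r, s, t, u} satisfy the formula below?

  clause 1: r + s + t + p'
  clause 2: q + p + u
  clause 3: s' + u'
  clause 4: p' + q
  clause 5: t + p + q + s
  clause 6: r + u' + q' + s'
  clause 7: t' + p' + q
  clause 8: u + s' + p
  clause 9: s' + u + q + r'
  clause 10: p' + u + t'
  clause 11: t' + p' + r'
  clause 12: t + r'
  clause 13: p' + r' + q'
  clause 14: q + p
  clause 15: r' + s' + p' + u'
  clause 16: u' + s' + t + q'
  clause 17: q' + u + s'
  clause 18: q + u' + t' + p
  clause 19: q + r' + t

There are 2^6 = 64 truth assignments over (p, q, r, s, t, u).
Split on q. With q = 1, the clauses containing q are satisfied and q' drops from the rest; 7 of the 2^5 = 32 assignments to the other variables satisfy what remains.
With q = 0, by the same count on the reduced clause set, 0 assignments work.
Total: 7 + 0 = 7.

7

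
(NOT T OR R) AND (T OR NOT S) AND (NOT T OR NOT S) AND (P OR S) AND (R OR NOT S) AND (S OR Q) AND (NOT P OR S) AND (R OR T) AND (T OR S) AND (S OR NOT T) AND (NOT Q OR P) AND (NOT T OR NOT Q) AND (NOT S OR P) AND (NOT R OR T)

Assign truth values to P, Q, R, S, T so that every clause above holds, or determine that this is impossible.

UNSATISFIABLE

Branch on T: set T = false.
(NOT S) alone gives S = false.
But (S) is also a unit clause — contradiction.
Undo T and try T = true.
(R) alone gives R = true.
(NOT S) alone gives S = false.
But (S) is also a unit clause — contradiction.
Both values of T lead to a conflict.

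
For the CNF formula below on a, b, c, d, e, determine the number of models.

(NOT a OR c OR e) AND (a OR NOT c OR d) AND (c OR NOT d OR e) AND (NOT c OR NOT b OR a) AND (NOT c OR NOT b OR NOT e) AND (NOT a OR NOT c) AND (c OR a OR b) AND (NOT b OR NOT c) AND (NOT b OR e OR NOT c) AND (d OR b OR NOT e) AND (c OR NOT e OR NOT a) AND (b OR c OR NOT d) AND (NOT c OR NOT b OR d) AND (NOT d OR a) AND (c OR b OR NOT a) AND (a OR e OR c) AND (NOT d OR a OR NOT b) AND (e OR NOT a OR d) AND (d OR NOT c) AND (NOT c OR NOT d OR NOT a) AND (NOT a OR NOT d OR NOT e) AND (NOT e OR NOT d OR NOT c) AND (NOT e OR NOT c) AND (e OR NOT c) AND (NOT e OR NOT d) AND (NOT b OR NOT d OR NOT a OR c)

1

There are 2^5 = 32 truth assignments over (a, b, c, d, e).
Split on e. With e = true, the clauses containing e are satisfied and NOT e drops from the rest; 1 of the 2^4 = 16 assignments to the other variables satisfy what remains.
With e = false, by the same count on the reduced clause set, 0 assignments work.
Total: 1 + 0 = 1.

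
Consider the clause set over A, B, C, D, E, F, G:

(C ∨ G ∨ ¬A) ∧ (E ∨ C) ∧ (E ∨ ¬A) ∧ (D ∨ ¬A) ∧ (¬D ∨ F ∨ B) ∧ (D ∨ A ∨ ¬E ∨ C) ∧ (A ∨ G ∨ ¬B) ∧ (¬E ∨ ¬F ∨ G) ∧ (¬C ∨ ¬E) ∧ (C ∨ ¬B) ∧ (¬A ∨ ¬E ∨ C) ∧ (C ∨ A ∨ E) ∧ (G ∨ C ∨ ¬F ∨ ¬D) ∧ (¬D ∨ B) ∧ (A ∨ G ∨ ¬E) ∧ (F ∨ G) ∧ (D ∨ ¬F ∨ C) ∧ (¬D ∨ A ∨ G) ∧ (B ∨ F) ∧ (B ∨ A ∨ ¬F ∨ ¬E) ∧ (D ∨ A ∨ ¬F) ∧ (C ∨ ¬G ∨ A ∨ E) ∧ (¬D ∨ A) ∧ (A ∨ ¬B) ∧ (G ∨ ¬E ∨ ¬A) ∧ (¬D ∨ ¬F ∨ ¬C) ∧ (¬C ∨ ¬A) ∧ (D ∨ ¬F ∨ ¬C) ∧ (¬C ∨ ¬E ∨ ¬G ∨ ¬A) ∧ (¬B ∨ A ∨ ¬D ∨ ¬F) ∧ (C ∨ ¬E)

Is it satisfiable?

No, unsatisfiable

Suppose E = True.
(¬C) alone gives C = False.
But (C) is also a unit clause — contradiction.
Backtrack on E: now try E = False.
(C) alone gives C = True.
(¬A) alone gives A = False.
(¬D) alone gives D = False.
(¬F) alone gives F = False.
(G) alone gives G = True.
(B) alone gives B = True.
But (¬B) is also a unit clause — contradiction.
Neither E = True nor E = False works.
No assignment satisfies every clause.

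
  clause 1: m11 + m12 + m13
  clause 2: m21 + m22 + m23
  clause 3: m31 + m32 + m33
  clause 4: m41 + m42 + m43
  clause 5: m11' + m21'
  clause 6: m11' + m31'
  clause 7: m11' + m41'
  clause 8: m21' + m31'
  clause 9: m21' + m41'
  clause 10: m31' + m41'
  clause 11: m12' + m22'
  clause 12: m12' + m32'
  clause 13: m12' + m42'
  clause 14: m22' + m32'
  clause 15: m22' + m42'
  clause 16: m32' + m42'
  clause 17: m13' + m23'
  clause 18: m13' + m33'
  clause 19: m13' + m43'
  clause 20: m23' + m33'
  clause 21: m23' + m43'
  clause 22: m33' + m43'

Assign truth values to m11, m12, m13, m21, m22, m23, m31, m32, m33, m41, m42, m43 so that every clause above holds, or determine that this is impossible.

UNSATISFIABLE

Suppose m11 = 0.
Suppose m12 = 1.
Unit clause (m22') forces m22 = 0.
Unit clause (m32') forces m32 = 0.
Unit clause (m42') forces m42 = 0.
Suppose m21 = 1.
Unit clause (m31') forces m31 = 0.
Unit clause (m33) forces m33 = 1.
Unit clause (m41') forces m41 = 0.
Unit clause (m43) forces m43 = 1.
Now (m43') is unsatisfied and unit — conflict.
Undo m21 and try m21 = 0.
Unit clause (m23) forces m23 = 1.
Unit clause (m13') forces m13 = 0.
Unit clause (m33') forces m33 = 0.
Unit clause (m31) forces m31 = 1.
Unit clause (m41') forces m41 = 0.
Unit clause (m43) forces m43 = 1.
Now (m43') is unsatisfied and unit — conflict.
Neither m21 = 1 nor m21 = 0 works.
Undo m12 and try m12 = 0.
Unit clause (m13) forces m13 = 1.
Unit clause (m23') forces m23 = 0.
Unit clause (m33') forces m33 = 0.
Unit clause (m43') forces m43 = 0.
Suppose m21 = 1.
Unit clause (m31') forces m31 = 0.
Unit clause (m32) forces m32 = 1.
Unit clause (m41') forces m41 = 0.
Unit clause (m42) forces m42 = 1.
Now (m42') is unsatisfied and unit — conflict.
Undo m21 and try m21 = 0.
Unit clause (m22) forces m22 = 1.
Unit clause (m32') forces m32 = 0.
Unit clause (m31) forces m31 = 1.
Unit clause (m41') forces m41 = 0.
Unit clause (m42) forces m42 = 1.
Now (m42') is unsatisfied and unit — conflict.
Neither m21 = 1 nor m21 = 0 works.
Neither m12 = 1 nor m12 = 0 works.
Undo m11 and try m11 = 1.
Unit clause (m21') forces m21 = 0.
Unit clause (m31') forces m31 = 0.
Unit clause (m41') forces m41 = 0.
Suppose m22 = 1.
Unit clause (m12') forces m12 = 0.
Unit clause (m32') forces m32 = 0.
Unit clause (m33) forces m33 = 1.
Unit clause (m42') forces m42 = 0.
Unit clause (m43) forces m43 = 1.
Now (m43') is unsatisfied and unit — conflict.
Undo m22 and try m22 = 0.
Unit clause (m23) forces m23 = 1.
Unit clause (m13') forces m13 = 0.
Unit clause (m33') forces m33 = 0.
Unit clause (m32) forces m32 = 1.
Unit clause (m12') forces m12 = 0.
Unit clause (m42') forces m42 = 0.
Unit clause (m43) forces m43 = 1.
Now (m43') is unsatisfied and unit — conflict.
Neither m22 = 1 nor m22 = 0 works.
Neither m11 = 1 nor m11 = 0 works.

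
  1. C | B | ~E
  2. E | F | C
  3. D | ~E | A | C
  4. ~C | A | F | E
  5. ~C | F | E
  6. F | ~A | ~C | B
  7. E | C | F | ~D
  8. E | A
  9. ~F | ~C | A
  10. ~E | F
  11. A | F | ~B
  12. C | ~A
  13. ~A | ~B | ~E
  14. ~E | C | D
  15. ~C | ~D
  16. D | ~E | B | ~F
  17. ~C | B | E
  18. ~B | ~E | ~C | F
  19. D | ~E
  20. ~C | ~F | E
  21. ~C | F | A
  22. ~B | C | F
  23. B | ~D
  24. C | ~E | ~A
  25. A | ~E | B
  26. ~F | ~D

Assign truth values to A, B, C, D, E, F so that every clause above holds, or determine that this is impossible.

UNSATISFIABLE

Try E = 1.
The clause (F) is unit, so F = 1.
The clause (D) is unit, so D = 1.
Now (~D) is unsatisfied and unit — conflict.
So E must be the other value — set E = 0.
The clause (A) is unit, so A = 1.
The clause (C) is unit, so C = 1.
The clause (F) is unit, so F = 1.
Now (~F) is unsatisfied and unit — conflict.
Either choice for E ends in contradiction.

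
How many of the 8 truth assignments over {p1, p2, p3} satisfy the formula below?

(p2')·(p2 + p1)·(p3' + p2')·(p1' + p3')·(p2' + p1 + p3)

1

There are 2^3 = 8 truth assignments over (p1, p2, p3).
Split on p1. With p1 = 1, the clauses containing p1 are satisfied and p1' drops from the rest; 1 of the 2^2 = 4 assignments to the other variables satisfy what remains.
With p1 = 0, by the same count on the reduced clause set, 0 assignments work.
Total: 1 + 0 = 1.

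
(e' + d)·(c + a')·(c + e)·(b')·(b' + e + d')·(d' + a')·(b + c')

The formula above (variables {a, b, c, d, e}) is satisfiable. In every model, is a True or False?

False

Suppose a = 1.
From the singleton clause (c), c = 1.
From the singleton clause (b'), b = 0.
But (b) is also a unit clause — contradiction.
So every satisfying assignment has a = False.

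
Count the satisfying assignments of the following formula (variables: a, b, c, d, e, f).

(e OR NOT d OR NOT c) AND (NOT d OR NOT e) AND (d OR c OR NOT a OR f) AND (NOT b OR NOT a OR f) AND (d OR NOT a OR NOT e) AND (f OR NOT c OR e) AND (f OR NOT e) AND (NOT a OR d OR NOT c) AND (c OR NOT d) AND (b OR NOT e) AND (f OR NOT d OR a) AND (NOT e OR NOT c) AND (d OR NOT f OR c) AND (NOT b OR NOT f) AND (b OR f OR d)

There are 2^6 = 64 truth assignments over (a, b, c, d, e, f).
Split on f. With f = true, the clauses containing f are satisfied and NOT f drops from the rest; 1 of the 2^5 = 32 assignments to the other variables satisfy what remains.
With f = false, by the same count on the reduced clause set, 1 assignment works.
(One model: a=F, b=F, c=T, d=F, e=F, f=T.)
Total: 1 + 1 = 2.

2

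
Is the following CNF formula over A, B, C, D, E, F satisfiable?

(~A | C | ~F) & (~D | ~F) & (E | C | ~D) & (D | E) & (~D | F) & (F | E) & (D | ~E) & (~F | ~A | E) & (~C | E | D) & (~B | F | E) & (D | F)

Suppose D = 0.
The clause (E) is unit, so E = 1.
That conflicts with the unit clause (~E).
So D must be the other value — set D = 1.
The clause (~F) is unit, so F = 0.
That conflicts with the unit clause (F).
Both values of D lead to a conflict.
No assignment satisfies every clause.

No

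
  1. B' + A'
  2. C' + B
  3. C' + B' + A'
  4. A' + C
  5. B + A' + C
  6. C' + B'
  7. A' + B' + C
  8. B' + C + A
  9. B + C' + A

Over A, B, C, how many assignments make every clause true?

1

There are 2^3 = 8 truth assignments over (A, B, C).
Check each against the 9 clauses (columns in the order A, B, C):
  F F F  ✓ satisfies all
  F F T  ✗ fails (C' + B)
  F T F  ✗ fails (B' + C + A)
  F T T  ✗ fails (C' + B')
  T F F  ✗ fails (A' + C)
  T F T  ✗ fails (C' + B)
  T T F  ✗ fails (B' + A')
  T T T  ✗ fails (B' + A')
1 of the 8 rows is a model.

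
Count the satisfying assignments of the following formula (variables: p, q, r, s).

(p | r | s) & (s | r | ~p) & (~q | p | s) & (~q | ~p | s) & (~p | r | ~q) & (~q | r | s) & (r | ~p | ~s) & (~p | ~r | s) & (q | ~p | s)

7

There are 2^4 = 16 truth assignments over (p, q, r, s).
Check each against the 9 clauses (columns in the order p, q, r, s):
  F F F F  ✗ fails (p | r | s)
  F F F T  ✓ satisfies all
  F F T F  ✓ satisfies all
  F F T T  ✓ satisfies all
  F T F F  ✗ fails (p | r | s)
  F T F T  ✓ satisfies all
  F T T F  ✗ fails (~q | p | s)
  F T T T  ✓ satisfies all
  T F F F  ✗ fails (s | r | ~p)
  T F F T  ✗ fails (r | ~p | ~s)
  T F T F  ✗ fails (~p | ~r | s)
  T F T T  ✓ satisfies all
  T T F F  ✗ fails (s | r | ~p)
  T T F T  ✗ fails (~p | r | ~q)
  T T T F  ✗ fails (~q | ~p | s)
  T T T T  ✓ satisfies all
7 of the 16 rows are models.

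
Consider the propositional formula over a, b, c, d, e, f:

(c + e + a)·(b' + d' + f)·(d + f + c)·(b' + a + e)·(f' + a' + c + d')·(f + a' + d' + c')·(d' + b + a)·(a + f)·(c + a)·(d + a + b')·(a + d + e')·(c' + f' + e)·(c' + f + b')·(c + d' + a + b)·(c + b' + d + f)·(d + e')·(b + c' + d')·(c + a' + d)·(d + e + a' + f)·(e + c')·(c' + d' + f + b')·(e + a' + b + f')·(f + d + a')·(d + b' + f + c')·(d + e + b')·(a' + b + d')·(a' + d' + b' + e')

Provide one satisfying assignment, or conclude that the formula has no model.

a: 0, b: 1, c: 1, d: 1, e: 1, f: 1

Case a = 0:
Unit clause (f) forces f = 1.
Unit clause (c) forces c = 1.
Unit clause (e) forces e = 1.
Unit clause (d) forces d = 1.
Unit clause (b) forces b = 1.
Every clause now holds.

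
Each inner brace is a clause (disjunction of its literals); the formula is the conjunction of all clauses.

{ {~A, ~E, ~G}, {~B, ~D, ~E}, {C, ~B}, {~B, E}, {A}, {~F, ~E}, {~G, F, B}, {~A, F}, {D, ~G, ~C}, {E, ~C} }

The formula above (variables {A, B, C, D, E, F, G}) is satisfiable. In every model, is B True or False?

Suppose B = 1.
From the singleton clause (C), C = 1.
From the singleton clause (E), E = 1.
From the singleton clause (~D), D = 0.
From the singleton clause (A), A = 1.
From the singleton clause (~G), G = 0.
From the singleton clause (~F), F = 0.
But (F) is also a unit clause — contradiction.
So every satisfying assignment has B = False.

False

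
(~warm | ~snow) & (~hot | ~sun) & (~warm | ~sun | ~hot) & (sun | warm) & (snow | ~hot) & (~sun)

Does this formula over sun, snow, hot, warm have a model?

(~sun) alone gives sun = 0.
(warm) alone gives warm = 1.
(~snow) alone gives snow = 0.
(~hot) alone gives hot = 0.
Every clause now holds.
A satisfying assignment: sun: 0, snow: 0, hot: 0, warm: 1.

Yes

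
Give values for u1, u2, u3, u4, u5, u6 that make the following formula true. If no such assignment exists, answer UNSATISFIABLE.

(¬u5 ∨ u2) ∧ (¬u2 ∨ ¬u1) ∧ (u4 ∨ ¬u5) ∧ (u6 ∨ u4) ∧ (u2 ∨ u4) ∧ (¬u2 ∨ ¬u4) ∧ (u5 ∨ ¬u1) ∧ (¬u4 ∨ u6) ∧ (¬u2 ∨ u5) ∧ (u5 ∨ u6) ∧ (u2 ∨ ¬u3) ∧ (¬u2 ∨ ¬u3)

u1=False, u2=False, u3=False, u4=True, u5=False, u6=True

Try u5 = False.
The clause (¬u1) is unit, so u1 = False.
The clause (¬u2) is unit, so u2 = False.
The clause (u4) is unit, so u4 = True.
The clause (u6) is unit, so u6 = True.
The clause (¬u3) is unit, so u3 = False.
This assignment satisfies each clause.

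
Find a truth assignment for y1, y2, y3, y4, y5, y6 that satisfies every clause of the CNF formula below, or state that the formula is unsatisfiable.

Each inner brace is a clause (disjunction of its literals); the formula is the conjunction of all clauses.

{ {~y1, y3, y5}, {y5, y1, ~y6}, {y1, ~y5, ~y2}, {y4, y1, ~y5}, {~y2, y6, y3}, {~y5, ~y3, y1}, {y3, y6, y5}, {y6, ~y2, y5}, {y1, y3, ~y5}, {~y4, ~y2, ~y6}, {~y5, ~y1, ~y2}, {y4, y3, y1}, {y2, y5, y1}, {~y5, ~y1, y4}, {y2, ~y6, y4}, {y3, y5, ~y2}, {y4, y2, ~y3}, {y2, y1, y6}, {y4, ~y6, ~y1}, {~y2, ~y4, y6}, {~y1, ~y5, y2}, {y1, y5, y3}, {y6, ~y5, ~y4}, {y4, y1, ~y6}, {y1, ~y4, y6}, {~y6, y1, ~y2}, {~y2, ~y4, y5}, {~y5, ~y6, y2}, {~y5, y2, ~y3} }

y1: 1,  y2: 0,  y3: 1,  y4: 1,  y5: 0,  y6: 0

Case y1 = 1:
Case y3 = 1:
Case y5 = 0:
Case y6 = 0:
Unit clause (~y2) forces y2 = 0.
Unit clause (y4) forces y4 = 1.
This assignment satisfies each clause.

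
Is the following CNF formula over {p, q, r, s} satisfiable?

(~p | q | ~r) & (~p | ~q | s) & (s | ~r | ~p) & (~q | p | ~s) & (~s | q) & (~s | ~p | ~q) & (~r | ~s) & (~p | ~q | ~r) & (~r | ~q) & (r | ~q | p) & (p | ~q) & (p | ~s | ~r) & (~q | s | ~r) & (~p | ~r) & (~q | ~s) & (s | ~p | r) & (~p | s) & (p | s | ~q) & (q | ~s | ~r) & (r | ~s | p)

Try s = 0.
From the singleton clause (~p), p = 0.
From the singleton clause (~q), q = 0.
No clause remains; r is free.
A satisfying assignment: p=0, q=0, r=0, s=0.

Yes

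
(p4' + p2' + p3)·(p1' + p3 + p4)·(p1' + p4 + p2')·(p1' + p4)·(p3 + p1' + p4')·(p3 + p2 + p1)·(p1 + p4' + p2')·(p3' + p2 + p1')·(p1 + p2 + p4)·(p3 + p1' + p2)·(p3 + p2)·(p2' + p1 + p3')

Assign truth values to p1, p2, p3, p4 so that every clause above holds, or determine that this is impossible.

Try p1 = 1.
The clause (p4) is unit, so p4 = 1.
The clause (p3) is unit, so p3 = 1.
The clause (p2) is unit, so p2 = 1.
Every clause now holds.

p1: 1; p2: 1; p3: 1; p4: 1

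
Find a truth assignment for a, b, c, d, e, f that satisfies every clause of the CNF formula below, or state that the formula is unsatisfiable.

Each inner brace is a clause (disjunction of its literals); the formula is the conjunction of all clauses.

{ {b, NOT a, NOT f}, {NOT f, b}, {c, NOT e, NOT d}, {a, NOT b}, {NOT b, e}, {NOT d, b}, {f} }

Unit clause (f) forces f = true.
Unit clause (b) forces b = true.
Unit clause (a) forces a = true.
Unit clause (e) forces e = true.
Branch on c: set c = false.
Unit clause (NOT d) forces d = false.
All clauses are satisfied.

a=true, b=true, c=false, d=false, e=true, f=true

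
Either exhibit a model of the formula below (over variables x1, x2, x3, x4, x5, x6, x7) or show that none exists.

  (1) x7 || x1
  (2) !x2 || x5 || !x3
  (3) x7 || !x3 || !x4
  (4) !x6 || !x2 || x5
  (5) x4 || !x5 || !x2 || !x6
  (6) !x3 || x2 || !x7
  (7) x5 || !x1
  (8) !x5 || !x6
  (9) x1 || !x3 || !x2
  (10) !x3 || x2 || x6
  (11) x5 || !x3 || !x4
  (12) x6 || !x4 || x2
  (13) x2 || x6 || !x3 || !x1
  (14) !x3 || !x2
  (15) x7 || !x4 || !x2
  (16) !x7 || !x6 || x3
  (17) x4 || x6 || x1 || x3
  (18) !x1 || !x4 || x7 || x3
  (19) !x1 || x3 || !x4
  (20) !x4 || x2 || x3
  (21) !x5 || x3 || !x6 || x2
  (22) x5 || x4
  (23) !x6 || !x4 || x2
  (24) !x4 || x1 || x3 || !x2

Branch on x7: set x7 = false.
The clause (x1) is unit, so x1 = true.
The clause (x5) is unit, so x5 = true.
The clause (!x6) is unit, so x6 = false.
Branch on x3: set x3 = false.
The clause (!x4) is unit, so x4 = false.
Every clause is now satisfied; x2 is unconstrained.

x1: true, x2: true, x3: false, x4: false, x5: true, x6: false, x7: false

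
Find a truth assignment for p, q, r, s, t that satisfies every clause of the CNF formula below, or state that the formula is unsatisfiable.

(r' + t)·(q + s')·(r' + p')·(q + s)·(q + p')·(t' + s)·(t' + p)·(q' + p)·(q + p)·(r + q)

p: 1; q: 1; r: 0; s: 1; t: 1

Try r = 0.
From the singleton clause (q), q = 1.
From the singleton clause (p), p = 1.
Try t = 1.
From the singleton clause (s), s = 1.
Every clause now holds.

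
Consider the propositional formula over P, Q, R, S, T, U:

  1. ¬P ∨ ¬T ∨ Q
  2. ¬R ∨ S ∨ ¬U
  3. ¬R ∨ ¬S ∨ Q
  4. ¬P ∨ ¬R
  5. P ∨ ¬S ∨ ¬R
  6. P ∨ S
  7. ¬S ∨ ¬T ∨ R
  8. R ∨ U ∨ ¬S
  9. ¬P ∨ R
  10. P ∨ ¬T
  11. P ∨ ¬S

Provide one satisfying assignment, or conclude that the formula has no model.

UNSATISFIABLE

Branch on P: set P = False.
Unit clause (S) forces S = True.
That conflicts with the unit clause (¬S).
Backtrack on P: now try P = True.
Unit clause (¬R) forces R = False.
That conflicts with the unit clause (R).
Neither P = True nor P = False works.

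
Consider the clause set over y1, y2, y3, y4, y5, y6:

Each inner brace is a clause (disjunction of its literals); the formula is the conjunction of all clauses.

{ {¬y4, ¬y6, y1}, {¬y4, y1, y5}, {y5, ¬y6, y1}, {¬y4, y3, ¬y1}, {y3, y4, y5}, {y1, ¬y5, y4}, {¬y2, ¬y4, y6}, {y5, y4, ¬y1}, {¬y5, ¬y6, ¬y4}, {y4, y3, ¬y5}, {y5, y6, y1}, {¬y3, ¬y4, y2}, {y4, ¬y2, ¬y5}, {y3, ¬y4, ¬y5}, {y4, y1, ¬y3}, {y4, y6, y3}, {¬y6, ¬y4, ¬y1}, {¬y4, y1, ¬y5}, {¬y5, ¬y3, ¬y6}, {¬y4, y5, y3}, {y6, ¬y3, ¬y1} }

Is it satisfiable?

No

Try y4 = False.
Try y3 = True.
Unit clause (y1) forces y1 = True.
Unit clause (y5) forces y5 = True.
Unit clause (¬y2) forces y2 = False.
Unit clause (¬y6) forces y6 = False.
But (y6) is also a unit clause — contradiction.
Backtrack on y3: now try y3 = False.
Unit clause (y5) forces y5 = True.
But (¬y5) is also a unit clause — contradiction.
Either choice for y3 ends in contradiction.
Backtrack on y4: now try y4 = True.
Try y6 = False.
Unit clause (¬y2) forces y2 = False.
Unit clause (¬y3) forces y3 = False.
Unit clause (¬y1) forces y1 = False.
Unit clause (y5) forces y5 = True.
But (¬y5) is also a unit clause — contradiction.
Backtrack on y6: now try y6 = True.
Unit clause (y1) forces y1 = True.
But (¬y1) is also a unit clause — contradiction.
Either choice for y6 ends in contradiction.
Either choice for y4 ends in contradiction.
No assignment satisfies every clause.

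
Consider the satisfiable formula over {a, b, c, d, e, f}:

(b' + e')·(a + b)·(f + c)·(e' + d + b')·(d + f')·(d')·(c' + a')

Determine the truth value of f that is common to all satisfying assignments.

Suppose f = 1.
The clause (d) is unit, so d = 1.
Now (d') is unsatisfied and unit — conflict.
So every satisfying assignment has f = False.

False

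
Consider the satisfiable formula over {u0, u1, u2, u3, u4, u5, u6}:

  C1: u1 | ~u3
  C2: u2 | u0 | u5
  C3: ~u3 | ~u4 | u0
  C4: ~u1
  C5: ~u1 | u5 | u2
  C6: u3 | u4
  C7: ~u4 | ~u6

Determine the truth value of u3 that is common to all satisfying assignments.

Suppose u3 = 1.
(u1) alone gives u1 = 1.
Now (~u1) is unsatisfied and unit — conflict.
So every satisfying assignment has u3 = False.

False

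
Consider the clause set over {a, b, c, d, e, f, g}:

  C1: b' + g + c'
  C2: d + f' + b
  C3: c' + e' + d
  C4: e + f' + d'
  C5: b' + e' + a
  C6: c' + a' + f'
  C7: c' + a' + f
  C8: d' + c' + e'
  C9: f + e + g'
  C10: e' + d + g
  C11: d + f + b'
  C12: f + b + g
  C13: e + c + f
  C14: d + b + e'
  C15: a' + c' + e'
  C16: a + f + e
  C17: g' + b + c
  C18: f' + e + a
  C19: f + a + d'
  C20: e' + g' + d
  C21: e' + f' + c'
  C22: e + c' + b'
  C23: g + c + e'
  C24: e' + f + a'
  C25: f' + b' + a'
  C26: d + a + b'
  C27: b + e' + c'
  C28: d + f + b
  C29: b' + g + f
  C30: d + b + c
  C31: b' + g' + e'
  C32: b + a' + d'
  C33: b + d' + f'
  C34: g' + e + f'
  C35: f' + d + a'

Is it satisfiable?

Unsatisfiable

Try b = 0.
Try d = 1.
(a') alone gives a = 0.
(f) alone gives f = 1.
That conflicts with the unit clause (f').
Undo d and try d = 0.
(f') alone gives f = 0.
That conflicts with the unit clause (f).
Neither d = 1 nor d = 0 works.
Undo b and try b = 1.
Try g = 1.
(e') alone gives e = 0.
(f) alone gives f = 1.
That conflicts with the unit clause (f').
Undo g and try g = 0.
(c') alone gives c = 0.
(e') alone gives e = 0.
(f) alone gives f = 1.
(d') alone gives d = 0.
(a) alone gives a = 1.
That conflicts with the unit clause (a').
Neither g = 1 nor g = 0 works.
Neither b = 1 nor b = 0 works.
No assignment satisfies every clause.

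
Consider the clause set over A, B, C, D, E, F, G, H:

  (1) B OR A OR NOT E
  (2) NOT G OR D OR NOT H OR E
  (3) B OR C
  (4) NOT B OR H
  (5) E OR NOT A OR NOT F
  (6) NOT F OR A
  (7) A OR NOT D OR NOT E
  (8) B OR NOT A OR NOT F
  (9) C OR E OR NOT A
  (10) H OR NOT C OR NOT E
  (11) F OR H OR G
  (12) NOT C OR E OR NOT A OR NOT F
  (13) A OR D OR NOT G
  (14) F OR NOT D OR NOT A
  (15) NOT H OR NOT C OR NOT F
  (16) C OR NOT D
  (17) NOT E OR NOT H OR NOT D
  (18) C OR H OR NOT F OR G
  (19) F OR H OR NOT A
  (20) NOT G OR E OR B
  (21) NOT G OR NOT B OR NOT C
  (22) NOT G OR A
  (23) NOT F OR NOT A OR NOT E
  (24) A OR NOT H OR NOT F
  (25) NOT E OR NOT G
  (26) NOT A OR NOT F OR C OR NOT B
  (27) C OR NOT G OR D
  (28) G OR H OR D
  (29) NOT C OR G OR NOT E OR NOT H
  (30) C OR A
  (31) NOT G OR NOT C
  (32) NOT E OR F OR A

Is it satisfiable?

Branch on B: set B = true.
The clause (H) is unit, so H = true.
Branch on F: set F = false.
Branch on D: set D = true.
The clause (NOT A) is unit, so A = false.
The clause (NOT E) is unit, so E = false.
The clause (C) is unit, so C = true.
The clause (NOT G) is unit, so G = false.
All clauses are satisfied.
A satisfying assignment: A: false, B: true, C: true, D: true, E: false, F: false, G: false, H: true.

Yes, satisfiable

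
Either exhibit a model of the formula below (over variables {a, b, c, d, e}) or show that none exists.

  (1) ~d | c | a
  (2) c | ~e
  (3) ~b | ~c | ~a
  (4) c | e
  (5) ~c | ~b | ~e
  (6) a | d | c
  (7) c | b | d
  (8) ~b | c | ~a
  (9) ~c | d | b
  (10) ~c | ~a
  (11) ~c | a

UNSATISFIABLE

Suppose c = 1.
From the singleton clause (~a), a = 0.
But (a) is also a unit clause — contradiction.
So c must be the other value — set c = 0.
From the singleton clause (~e), e = 0.
But (e) is also a unit clause — contradiction.
Neither c = 1 nor c = 0 works.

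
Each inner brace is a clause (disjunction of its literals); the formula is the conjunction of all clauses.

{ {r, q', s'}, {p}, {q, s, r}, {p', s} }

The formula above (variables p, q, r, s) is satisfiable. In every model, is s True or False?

True

Suppose s = 0.
From the singleton clause (p), p = 1.
That conflicts with the unit clause (p').
So every satisfying assignment has s = True.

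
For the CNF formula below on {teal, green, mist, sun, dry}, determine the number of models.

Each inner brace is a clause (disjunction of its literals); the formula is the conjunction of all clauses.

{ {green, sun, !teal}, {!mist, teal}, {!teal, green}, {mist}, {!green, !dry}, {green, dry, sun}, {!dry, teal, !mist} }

There are 2^5 = 32 truth assignments over (teal, green, mist, sun, dry).
Split on sun. With sun = true, the clauses containing sun are satisfied and !sun drops from the rest; 1 of the 2^4 = 16 assignments to the other variables satisfy what remains.
With sun = false, by the same count on the reduced clause set, 1 assignment works.
Total: 1 + 1 = 2.

2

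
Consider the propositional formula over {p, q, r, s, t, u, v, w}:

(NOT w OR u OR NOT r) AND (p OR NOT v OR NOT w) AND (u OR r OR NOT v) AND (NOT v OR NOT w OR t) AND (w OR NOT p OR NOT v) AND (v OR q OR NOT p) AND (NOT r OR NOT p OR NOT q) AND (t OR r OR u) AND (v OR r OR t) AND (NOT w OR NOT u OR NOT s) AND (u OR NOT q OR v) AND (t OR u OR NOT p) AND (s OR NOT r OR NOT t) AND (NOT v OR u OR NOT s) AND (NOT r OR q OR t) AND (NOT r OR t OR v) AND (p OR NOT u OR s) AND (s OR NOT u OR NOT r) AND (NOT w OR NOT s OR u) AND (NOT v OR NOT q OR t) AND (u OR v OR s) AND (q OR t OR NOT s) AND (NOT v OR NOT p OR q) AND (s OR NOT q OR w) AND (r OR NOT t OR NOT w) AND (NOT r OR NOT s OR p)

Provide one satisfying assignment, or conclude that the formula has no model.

Case w = false:
Case p = false:
Case u = true:
(s) alone gives s = true.
(NOT r) alone gives r = false.
Case v = false:
(t) alone gives t = true.
All clauses hold; q can take either value.

p=false, q=false, r=false, s=true, t=true, u=true, v=false, w=false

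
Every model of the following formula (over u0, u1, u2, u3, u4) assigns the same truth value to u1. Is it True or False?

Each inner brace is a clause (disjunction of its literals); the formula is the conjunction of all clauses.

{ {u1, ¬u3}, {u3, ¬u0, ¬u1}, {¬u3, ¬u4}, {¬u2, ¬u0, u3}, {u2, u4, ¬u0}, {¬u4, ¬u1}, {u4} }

Suppose u1 = True.
Unit clause (¬u4) forces u4 = False.
That conflicts with the unit clause (u4).
So every satisfying assignment has u1 = False.

False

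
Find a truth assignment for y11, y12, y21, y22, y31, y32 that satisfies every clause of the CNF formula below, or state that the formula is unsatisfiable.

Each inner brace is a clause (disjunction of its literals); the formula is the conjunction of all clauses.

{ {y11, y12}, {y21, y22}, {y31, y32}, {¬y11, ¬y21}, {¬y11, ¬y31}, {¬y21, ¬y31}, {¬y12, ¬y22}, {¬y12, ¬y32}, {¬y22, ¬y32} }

UNSATISFIABLE

Case y11 = True:
(¬y21) alone gives y21 = False.
(y22) alone gives y22 = True.
(¬y31) alone gives y31 = False.
(y32) alone gives y32 = True.
Now (¬y32) is unsatisfied and unit — conflict.
Undo y11 and try y11 = False.
(y12) alone gives y12 = True.
(¬y22) alone gives y22 = False.
(y21) alone gives y21 = True.
(¬y31) alone gives y31 = False.
(y32) alone gives y32 = True.
Now (¬y32) is unsatisfied and unit — conflict.
Both values of y11 lead to a conflict.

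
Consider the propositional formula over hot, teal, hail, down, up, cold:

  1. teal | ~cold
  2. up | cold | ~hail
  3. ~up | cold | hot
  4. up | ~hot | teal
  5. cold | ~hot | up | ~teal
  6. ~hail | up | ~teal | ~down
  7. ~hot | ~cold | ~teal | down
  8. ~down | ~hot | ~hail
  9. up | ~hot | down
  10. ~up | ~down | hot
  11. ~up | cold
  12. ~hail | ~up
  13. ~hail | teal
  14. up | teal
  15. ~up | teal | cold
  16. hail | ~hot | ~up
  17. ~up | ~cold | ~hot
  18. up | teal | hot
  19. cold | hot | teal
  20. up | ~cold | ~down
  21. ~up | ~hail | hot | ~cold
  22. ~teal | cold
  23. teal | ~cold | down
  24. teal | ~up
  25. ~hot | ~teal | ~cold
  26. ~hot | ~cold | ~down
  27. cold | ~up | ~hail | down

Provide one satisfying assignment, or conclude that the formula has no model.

hot ↦ 0; teal ↦ 1; hail ↦ 0; down ↦ 0; up ↦ 1; cold ↦ 1

Case teal = 1:
The clause (cold) is unit, so cold = 1.
The clause (~hot) is unit, so hot = 0.
Case up = 1:
The clause (~down) is unit, so down = 0.
The clause (~hail) is unit, so hail = 0.
This assignment satisfies each clause.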